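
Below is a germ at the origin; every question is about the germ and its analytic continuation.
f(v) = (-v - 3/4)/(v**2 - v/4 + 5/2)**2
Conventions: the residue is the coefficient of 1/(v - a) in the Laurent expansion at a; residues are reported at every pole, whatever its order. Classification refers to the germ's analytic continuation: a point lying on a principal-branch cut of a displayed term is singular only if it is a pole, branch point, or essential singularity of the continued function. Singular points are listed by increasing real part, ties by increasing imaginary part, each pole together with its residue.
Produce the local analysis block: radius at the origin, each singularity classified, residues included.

Radius of convergence at 0: (1/2)*sqrt(10).
At (1/8) - ((1/8)*sqrt(159))*i: a pole of order 2; residue -((112/25281)*sqrt(159))*i.
At (1/8) + ((1/8)*sqrt(159))*i: a pole of order 2; residue ((112/25281)*sqrt(159))*i.

Denominator factor (v**2 - v/4 + 5/2)^2: discriminant -159/16, complex-conjugate roots (1/8) + ((1/8)*sqrt(159))*i and (1/8) - ((1/8)*sqrt(159))*i; poles of order 2, moduli (1/2)*sqrt(10) and (1/2)*sqrt(10).
The radius of convergence is the smallest modulus among the singular points: (1/2)*sqrt(10).
The factor v**2 - v/4 + 5/2 splits as (v - a)(v - a') with a = (1/8) - ((1/8)*sqrt(159))*i, a' = (1/8) + ((1/8)*sqrt(159))*i. At the order-2 pole a set g(v) = (v - a)^2*f(v) = [-v - 3/4] / (v - a')^2.
Order-2 pole: residue = g'(a); g'((1/8) - ((1/8)*sqrt(159))*i) = -((112/25281)*sqrt(159))*i, so the residue is -((112/25281)*sqrt(159))*i.
The factor v**2 - v/4 + 5/2 splits as (v - a)(v - a') with a = (1/8) + ((1/8)*sqrt(159))*i, a' = (1/8) - ((1/8)*sqrt(159))*i. At the order-2 pole a set g(v) = (v - a)^2*f(v) = [-v - 3/4] / (v - a')^2.
Order-2 pole: residue = g'(a); g'((1/8) + ((1/8)*sqrt(159))*i) = ((112/25281)*sqrt(159))*i, so the residue is ((112/25281)*sqrt(159))*i.
List the singular points by increasing real part (a conjugate pair: the negative imaginary part first).


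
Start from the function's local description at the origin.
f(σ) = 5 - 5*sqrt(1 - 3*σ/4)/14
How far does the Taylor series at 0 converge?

Branch term (-5/14)*sqrt(1 - σ/(4/3)): its argument vanishes at σ = 4/3, a square-root branch point, modulus 4/3.
The radius of convergence is the smallest modulus among the singular points: 4/3.

The radius of convergence is 4/3.


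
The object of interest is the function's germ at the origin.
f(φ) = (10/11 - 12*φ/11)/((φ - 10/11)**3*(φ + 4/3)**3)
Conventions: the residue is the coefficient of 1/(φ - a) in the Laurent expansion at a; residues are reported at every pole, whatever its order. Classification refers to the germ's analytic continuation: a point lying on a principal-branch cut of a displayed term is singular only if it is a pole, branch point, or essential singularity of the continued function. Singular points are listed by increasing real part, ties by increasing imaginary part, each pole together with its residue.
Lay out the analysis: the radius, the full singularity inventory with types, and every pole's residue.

Denominator factor (φ - 10/11)^3: pole of order 3 at 10/11, modulus 10/11.
Denominator factor (φ + 4/3)^3: pole of order 3 at -4/3, modulus 4/3.
The radius of convergence is the smallest modulus among the singular points: 10/11.
At the order-3 pole -4/3 set g(φ) = (φ - (-4/3))^3*f(φ) = (10/11 - 12*φ/11)/(φ - 10/11)**3.
Order-3 pole: residue = g''(a)/2; g''(-4/3) = -66950631/277375828, so the residue is -66950631/554751656.
At the order-3 pole 10/11 set g(φ) = (φ - (10/11))^3*f(φ) = (10/11 - 12*φ/11)/(φ + 4/3)**3.
Order-3 pole: residue = g''(a)/2; g''(10/11) = 66950631/277375828, so the residue is 66950631/554751656.
List the singular points by increasing real part (a conjugate pair: the negative imaginary part first).

Radius of convergence at 0: 10/11.
At -4/3: a pole of order 3; residue -66950631/554751656.
At 10/11: a pole of order 3; residue 66950631/554751656.


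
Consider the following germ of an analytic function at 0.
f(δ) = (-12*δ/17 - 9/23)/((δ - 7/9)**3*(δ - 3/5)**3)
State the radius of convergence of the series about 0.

The radius of convergence is 3/5.

Denominator factor (δ - 3/5)^3: pole of order 3 at 3/5, modulus 3/5.
Denominator factor (δ - 7/9)^3: pole of order 3 at 7/9, modulus 7/9.
The radius of convergence is the smallest modulus among the singular points: 3/5.


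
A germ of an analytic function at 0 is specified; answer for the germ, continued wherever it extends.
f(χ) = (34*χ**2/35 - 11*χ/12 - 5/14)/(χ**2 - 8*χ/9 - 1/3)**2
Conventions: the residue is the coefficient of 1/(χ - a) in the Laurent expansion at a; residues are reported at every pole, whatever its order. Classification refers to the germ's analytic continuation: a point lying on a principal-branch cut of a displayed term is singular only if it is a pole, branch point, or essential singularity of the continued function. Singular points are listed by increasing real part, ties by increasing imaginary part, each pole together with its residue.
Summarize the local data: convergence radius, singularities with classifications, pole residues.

Radius of convergence at 0: -4/9 + (1/9)*sqrt(43).
At 4/9 - (1/9)*sqrt(43): a pole of order 2; residue -(55539/517720)*sqrt(43).
At 4/9 + (1/9)*sqrt(43): a pole of order 2; residue (55539/517720)*sqrt(43).

Denominator factor (χ**2 - 8*χ/9 - 1/3)^2: discriminant 172/81, real irrational roots 4/9 + (1/9)*sqrt(43) and 4/9 - (1/9)*sqrt(43); poles of order 2, moduli 4/9 + (1/9)*sqrt(43) and -4/9 + (1/9)*sqrt(43).
The radius of convergence is the smallest modulus among the singular points: -4/9 + (1/9)*sqrt(43).
The factor χ**2 - 8*χ/9 - 1/3 splits as (χ - a)(χ - a') with a = 4/9 - (1/9)*sqrt(43), a' = 4/9 + (1/9)*sqrt(43). At the order-2 pole a set g(χ) = (χ - a)^2*f(χ) = [34*χ**2/35 - 11*χ/12 - 5/14] / (χ - a')^2.
Order-2 pole: residue = g'(a); g'(4/9 - (1/9)*sqrt(43)) = -(55539/517720)*sqrt(43), so the residue is -(55539/517720)*sqrt(43).
The factor χ**2 - 8*χ/9 - 1/3 splits as (χ - a)(χ - a') with a = 4/9 + (1/9)*sqrt(43), a' = 4/9 - (1/9)*sqrt(43). At the order-2 pole a set g(χ) = (χ - a)^2*f(χ) = [34*χ**2/35 - 11*χ/12 - 5/14] / (χ - a')^2.
Order-2 pole: residue = g'(a); g'(4/9 + (1/9)*sqrt(43)) = (55539/517720)*sqrt(43), so the residue is (55539/517720)*sqrt(43).
List the singular points by increasing real part (a conjugate pair: the negative imaginary part first).


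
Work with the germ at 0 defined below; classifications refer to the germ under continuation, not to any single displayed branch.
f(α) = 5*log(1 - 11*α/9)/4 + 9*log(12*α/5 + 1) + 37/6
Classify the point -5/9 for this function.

There is no denominator, hence no pole anywhere.
Branch term log(1 - α/(-5/12)): argument at -5/9 is -1/3, nonzero, so -5/9 is not its branch point (a point on a principal cut is still regular for the continued germ).
Branch term log(1 - α/(9/11)): argument at -5/9 is 136/81, nonzero, so -5/9 is not its branch point (a point on a principal cut is still regular for the continued germ).
So the germ continues analytically to -5/9.

The point is a regular point.


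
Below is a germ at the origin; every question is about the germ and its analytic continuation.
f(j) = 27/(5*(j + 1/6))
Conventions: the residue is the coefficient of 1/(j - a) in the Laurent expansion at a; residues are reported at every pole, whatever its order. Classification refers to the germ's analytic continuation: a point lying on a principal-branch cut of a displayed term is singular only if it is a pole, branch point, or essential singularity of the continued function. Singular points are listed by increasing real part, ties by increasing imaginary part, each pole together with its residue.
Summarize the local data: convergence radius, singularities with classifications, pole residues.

Denominator factor (j + 1/6): pole of order 1 at -1/6, modulus 1/6.
The radius of convergence is the smallest modulus among the singular points: 1/6.
At the order-1 pole -1/6 set g(j) = (j - (-1/6))*f(j) = 27/5.
Simple pole: residue = g(a) at a = -1/6, which is 27/5.

Radius of convergence at 0: 1/6.
At -1/6: a pole of order 1; residue 27/5.


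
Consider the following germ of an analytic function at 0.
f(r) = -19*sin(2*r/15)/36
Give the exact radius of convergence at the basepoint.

The factor -sin(2*r/15) is entire and contributes no finite singular point.
The polynomial part has no poles.
No finite singular points: the Taylor series at 0 converges everywhere.

The radius of convergence is infinite.


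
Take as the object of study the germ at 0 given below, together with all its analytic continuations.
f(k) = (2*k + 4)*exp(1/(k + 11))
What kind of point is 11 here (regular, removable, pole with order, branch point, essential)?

The point is a regular point.

There is no denominator, hence no pole anywhere.
The essential point of exp(1/(k - (-11))) is -11, not 11.
So the germ continues analytically to 11.


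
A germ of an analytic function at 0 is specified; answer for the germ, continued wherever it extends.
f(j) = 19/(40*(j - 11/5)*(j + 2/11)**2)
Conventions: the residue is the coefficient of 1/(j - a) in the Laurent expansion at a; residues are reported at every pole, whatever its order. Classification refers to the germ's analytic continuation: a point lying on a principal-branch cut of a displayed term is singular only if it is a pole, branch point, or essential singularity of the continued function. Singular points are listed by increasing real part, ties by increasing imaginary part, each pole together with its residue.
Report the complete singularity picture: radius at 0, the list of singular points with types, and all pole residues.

Denominator factor (j - 11/5): pole of order 1 at 11/5, modulus 11/5.
Denominator factor (j + 2/11)^2: pole of order 2 at -2/11, modulus 2/11.
The radius of convergence is the smallest modulus among the singular points: 2/11.
At the order-2 pole -2/11 set g(j) = (j - (-2/11))^2*f(j) = 19/(40*(j - 11/5)).
Order-2 pole: residue = g'(a); g'(-2/11) = -11495/137288, so the residue is -11495/137288.
At the order-1 pole 11/5 set g(j) = (j - (11/5))*f(j) = 19/(40*(j + 2/11)**2).
Simple pole: residue = g(a) at a = 11/5, which is 11495/137288.
List the singular points by increasing real part (a conjugate pair: the negative imaginary part first).

Radius of convergence at 0: 2/11.
At -2/11: a pole of order 2; residue -11495/137288.
At 11/5: a pole of order 1; residue 11495/137288.


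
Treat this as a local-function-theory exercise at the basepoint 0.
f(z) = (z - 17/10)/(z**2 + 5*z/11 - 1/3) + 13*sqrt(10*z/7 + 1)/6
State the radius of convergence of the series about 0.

The radius of convergence is -5/22 + (1/66)*sqrt(1677).

Denominator factor (z**2 + 5*z/11 - 1/3): discriminant 559/363, real irrational roots -5/22 + (1/66)*sqrt(1677) and -5/22 - (1/66)*sqrt(1677); poles of order 1, moduli -5/22 + (1/66)*sqrt(1677) and 5/22 + (1/66)*sqrt(1677).
Branch term (13/6)*sqrt(1 - z/(-7/10)): its argument vanishes at z = -7/10, a square-root branch point, modulus 7/10.
The radius of convergence is the smallest modulus among the singular points: -5/22 + (1/66)*sqrt(1677).


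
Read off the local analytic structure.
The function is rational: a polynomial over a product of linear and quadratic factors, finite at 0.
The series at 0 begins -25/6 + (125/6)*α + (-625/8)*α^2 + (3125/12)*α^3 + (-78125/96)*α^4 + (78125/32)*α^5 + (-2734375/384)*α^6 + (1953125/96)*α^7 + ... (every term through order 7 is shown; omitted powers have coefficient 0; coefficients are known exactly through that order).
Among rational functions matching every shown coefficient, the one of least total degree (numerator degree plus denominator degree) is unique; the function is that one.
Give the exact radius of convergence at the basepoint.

No rational of total degree below 2 reproduces all 8 coefficients; solving the [0/2] Pade equations on them gives f(α) = -2/(3*(α + 2/5)**2), whose expansion matches every shown term.
Denominator factor (α + 2/5)^2: pole of order 2 at -2/5, modulus 2/5.
The radius of convergence is the smallest modulus among the singular points: 2/5.

The radius of convergence is 2/5.


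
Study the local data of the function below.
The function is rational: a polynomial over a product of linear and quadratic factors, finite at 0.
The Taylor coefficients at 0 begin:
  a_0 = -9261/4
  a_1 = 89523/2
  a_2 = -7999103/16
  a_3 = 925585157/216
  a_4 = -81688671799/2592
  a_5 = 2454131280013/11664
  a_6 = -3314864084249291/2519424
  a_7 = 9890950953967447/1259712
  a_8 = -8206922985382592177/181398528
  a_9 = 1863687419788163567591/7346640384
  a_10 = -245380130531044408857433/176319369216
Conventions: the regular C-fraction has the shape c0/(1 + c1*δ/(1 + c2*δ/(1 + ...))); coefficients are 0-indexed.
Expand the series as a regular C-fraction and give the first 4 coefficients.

The regular C-fraction coefficients are [-9261/4, 58/3, -17047/2088, 379503587/106782408].

Taylor coefficients (read off): a_0 = -9261/4, a_1 = 89523/2, a_2 = -7999103/16, a_3 = 925585157/216.
c0 = a_0 = -9261/4. Peel one level at a time: if S = 1 + c*δ/S' with S'(0) = 1, then c is the δ-coefficient of S and S' = c*δ/(S - 1).
S_1 = c0/f = 1 + (58/3)*δ + (17047/108)*δ^2 + ...; c1 = 58/3.
S_2 = c1*δ/(S_1 - 1) = 1 + (-17047/2088)*δ + (379503587/13079232)*δ^2 + ...; c2 = -17047/2088.
S_3 = c2*δ/(S_2 - 1) = 1 + (379503587/106782408)*δ + ...; c3 = 379503587/106782408.


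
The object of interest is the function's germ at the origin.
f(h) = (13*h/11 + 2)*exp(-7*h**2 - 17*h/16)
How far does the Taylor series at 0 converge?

The radius of convergence is infinite.

The factor exp(-7*h**2 - 17*h/16) is entire and contributes no finite singular point.
The polynomial part has no poles.
No finite singular points: the Taylor series at 0 converges everywhere.


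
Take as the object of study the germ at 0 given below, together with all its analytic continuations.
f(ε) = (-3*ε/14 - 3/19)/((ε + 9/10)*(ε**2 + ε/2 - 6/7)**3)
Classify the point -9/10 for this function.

The denominator factor ε + 9/10 vanishes at -9/10 and appears to the power 1; the numerator there equals 93/2660, nonzero, and no other factor vanishes.
Hence a pole whose order is the multiplicity, 1.

The point is a pole of order 1.


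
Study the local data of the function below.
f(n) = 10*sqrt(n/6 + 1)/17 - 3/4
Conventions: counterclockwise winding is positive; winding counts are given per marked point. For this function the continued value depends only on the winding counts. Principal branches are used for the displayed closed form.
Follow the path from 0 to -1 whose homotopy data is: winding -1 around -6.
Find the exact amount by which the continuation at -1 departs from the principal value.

The rational part is single-valued and drops out of the difference; each branch term changes only by its own monodromy.
(10/17)*sqrt(1 - n/(-6)): winding -1 is odd, the square root flips sign, contributing -2*(10/17)*sqrt(1 - (-1)/(-6)) = -2*(10/17)*sqrt(5/6) = -(10/51)*sqrt(30).
Summing the contributions at n = -1 gives -(10/51)*sqrt(30).

Continued minus principal equals -(10/51)*sqrt(30).


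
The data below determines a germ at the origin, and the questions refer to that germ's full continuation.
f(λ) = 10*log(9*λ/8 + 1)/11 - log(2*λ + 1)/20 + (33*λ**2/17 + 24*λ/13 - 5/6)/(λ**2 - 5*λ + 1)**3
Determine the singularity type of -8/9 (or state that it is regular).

The term (10/11)*log(1 - λ/(-8/9)) has argument 1 - -8/9/(-8/9) = 0 at -8/9: a logarithmic (infinitely-sheeted) branch point; the remaining terms are analytic or single-valued there.

The point is a logarithmic branch point.


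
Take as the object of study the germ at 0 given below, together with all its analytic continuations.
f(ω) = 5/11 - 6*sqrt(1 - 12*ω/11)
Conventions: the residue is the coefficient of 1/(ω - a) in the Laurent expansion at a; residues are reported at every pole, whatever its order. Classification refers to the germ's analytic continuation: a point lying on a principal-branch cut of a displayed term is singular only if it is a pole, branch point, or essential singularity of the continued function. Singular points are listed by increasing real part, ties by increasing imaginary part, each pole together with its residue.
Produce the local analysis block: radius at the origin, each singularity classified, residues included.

Radius of convergence at 0: 11/12.
At 11/12: an algebraic (square-root) branch point.

Branch term (-6)*sqrt(1 - ω/(11/12)): its argument vanishes at ω = 11/12, a square-root branch point, modulus 11/12.
The radius of convergence is the smallest modulus among the singular points: 11/12.


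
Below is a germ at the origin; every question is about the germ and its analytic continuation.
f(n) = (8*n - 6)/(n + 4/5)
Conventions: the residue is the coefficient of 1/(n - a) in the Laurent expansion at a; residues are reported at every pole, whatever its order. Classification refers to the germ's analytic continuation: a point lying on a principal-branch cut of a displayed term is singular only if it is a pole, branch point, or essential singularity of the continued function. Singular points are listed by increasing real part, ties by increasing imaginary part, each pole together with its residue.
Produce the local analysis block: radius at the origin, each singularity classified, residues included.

Denominator factor (n + 4/5): pole of order 1 at -4/5, modulus 4/5.
The radius of convergence is the smallest modulus among the singular points: 4/5.
At the order-1 pole -4/5 set g(n) = (n - (-4/5))*f(n) = 8*n - 6.
Simple pole: residue = g(a) at a = -4/5, which is -62/5.

Radius of convergence at 0: 4/5.
At -4/5: a pole of order 1; residue -62/5.


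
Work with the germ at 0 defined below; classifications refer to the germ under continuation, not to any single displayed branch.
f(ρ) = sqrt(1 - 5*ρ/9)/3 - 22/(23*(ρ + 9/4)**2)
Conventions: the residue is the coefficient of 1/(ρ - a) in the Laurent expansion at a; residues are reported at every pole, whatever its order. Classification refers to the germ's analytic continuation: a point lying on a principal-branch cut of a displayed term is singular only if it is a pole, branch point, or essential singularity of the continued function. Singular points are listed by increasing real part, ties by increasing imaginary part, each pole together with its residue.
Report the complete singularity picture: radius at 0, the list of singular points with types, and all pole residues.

Denominator factor (ρ + 9/4)^2: pole of order 2 at -9/4, modulus 9/4.
Branch term (1/3)*sqrt(1 - ρ/(9/5)): its argument vanishes at ρ = 9/5, a square-root branch point, modulus 9/5.
The radius of convergence is the smallest modulus among the singular points: 9/5.
The branch term is analytic at -9/4 and contributes nothing to the residue; only the rational part matters.
At the order-2 pole -9/4 set g(ρ) = (ρ - (-9/4))^2*(rational part) = -22/23.
Order-2 pole: residue = g'(a); g'(-9/4) = 0, so the residue is 0.
List the singular points by increasing real part (a conjugate pair: the negative imaginary part first).

Radius of convergence at 0: 9/5.
At -9/4: a pole of order 2; residue 0.
At 9/5: an algebraic (square-root) branch point.


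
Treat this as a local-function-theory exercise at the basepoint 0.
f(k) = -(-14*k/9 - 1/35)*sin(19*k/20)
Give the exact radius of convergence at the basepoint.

The radius of convergence is infinite.

The factor -sin(19*k/20) is entire and contributes no finite singular point.
The polynomial part has no poles.
No finite singular points: the Taylor series at 0 converges everywhere.


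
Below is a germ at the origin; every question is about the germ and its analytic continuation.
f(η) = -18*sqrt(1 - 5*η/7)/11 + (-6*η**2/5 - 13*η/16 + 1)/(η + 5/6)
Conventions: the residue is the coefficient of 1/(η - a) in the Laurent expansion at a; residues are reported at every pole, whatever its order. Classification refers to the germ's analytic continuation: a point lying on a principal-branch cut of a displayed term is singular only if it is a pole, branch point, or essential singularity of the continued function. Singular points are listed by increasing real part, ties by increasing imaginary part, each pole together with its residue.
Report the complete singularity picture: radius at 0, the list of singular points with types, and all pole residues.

Radius of convergence at 0: 5/6.
At -5/6: a pole of order 1; residue 27/32.
At 7/5: an algebraic (square-root) branch point.

Denominator factor (η + 5/6): pole of order 1 at -5/6, modulus 5/6.
Branch term (-18/11)*sqrt(1 - η/(7/5)): its argument vanishes at η = 7/5, a square-root branch point, modulus 7/5.
The radius of convergence is the smallest modulus among the singular points: 5/6.
The branch term is analytic at -5/6 and contributes nothing to the residue; only the rational part matters.
At the order-1 pole -5/6 set g(η) = (η - (-5/6))*(rational part) = -6*η**2/5 - 13*η/16 + 1.
Simple pole: residue = g(a) at a = -5/6, which is 27/32.
List the singular points by increasing real part (a conjugate pair: the negative imaginary part first).


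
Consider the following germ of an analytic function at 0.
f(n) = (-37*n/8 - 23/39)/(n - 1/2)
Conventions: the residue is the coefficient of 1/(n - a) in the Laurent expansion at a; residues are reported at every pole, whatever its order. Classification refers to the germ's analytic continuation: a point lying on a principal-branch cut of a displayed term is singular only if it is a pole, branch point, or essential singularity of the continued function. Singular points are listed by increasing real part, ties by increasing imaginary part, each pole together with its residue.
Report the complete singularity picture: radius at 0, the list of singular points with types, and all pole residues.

Denominator factor (n - 1/2): pole of order 1 at 1/2, modulus 1/2.
The radius of convergence is the smallest modulus among the singular points: 1/2.
At the order-1 pole 1/2 set g(n) = (n - (1/2))*f(n) = -37*n/8 - 23/39.
Simple pole: residue = g(a) at a = 1/2, which is -1811/624.

Radius of convergence at 0: 1/2.
At 1/2: a pole of order 1; residue -1811/624.


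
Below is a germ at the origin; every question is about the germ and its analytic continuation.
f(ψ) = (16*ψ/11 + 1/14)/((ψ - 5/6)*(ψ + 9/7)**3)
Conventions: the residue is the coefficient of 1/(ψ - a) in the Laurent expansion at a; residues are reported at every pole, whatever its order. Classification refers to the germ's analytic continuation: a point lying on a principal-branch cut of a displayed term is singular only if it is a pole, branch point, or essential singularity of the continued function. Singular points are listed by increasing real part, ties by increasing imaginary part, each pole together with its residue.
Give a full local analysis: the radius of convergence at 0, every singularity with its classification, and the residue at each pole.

Radius of convergence at 0: 5/6.
At -9/7: a pole of order 3; residue -1046052/7754659.
At 5/6: a pole of order 1; residue 1046052/7754659.

Denominator factor (ψ - 5/6): pole of order 1 at 5/6, modulus 5/6.
Denominator factor (ψ + 9/7)^3: pole of order 3 at -9/7, modulus 9/7.
The radius of convergence is the smallest modulus among the singular points: 5/6.
At the order-3 pole -9/7 set g(ψ) = (ψ - (-9/7))^3*f(ψ) = (16*ψ/11 + 1/14)/(ψ - 5/6).
Order-3 pole: residue = g''(a)/2; g''(-9/7) = -2092104/7754659, so the residue is -1046052/7754659.
At the order-1 pole 5/6 set g(ψ) = (ψ - (5/6))*f(ψ) = (16*ψ/11 + 1/14)/(ψ + 9/7)**3.
Simple pole: residue = g(a) at a = 5/6, which is 1046052/7754659.
List the singular points by increasing real part (a conjugate pair: the negative imaginary part first).


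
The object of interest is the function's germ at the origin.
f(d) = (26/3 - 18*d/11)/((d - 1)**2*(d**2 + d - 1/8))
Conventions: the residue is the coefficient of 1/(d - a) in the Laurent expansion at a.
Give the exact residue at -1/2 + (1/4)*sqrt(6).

The factor d**2 + d - 1/8 splits as (d - a)(d - a') with a = -1/2 + (1/4)*sqrt(6), a' = -1/2 - (1/4)*sqrt(6). At the order-1 pole a set g(d) = (d - a)*f(d) = [(26/3 - 18*d/11)/(d - 1)**2] / (d - a').
Simple pole: residue = g(a) at a = -1/2 + (1/4)*sqrt(6), which is 8504/2475 + (16232/7425)*sqrt(6).

The residue is 8504/2475 + (16232/7425)*sqrt(6).


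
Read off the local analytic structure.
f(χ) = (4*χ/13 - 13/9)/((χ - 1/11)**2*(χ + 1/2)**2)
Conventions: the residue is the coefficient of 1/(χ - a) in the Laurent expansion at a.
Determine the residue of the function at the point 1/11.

The residue is 3755840/257049.

At the order-2 pole 1/11 set g(χ) = (χ - (1/11))^2*f(χ) = (4*χ/13 - 13/9)/(χ + 1/2)**2.
Order-2 pole: residue = g'(a); g'(1/11) = 3755840/257049, so the residue is 3755840/257049.


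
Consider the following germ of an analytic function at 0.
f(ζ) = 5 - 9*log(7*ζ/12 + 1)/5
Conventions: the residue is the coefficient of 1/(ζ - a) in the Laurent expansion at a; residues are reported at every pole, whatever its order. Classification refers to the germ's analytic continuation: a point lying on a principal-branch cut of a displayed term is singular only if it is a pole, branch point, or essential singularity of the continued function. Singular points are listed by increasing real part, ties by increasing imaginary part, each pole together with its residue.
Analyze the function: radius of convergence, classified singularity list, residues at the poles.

Branch term (-9/5)*log(1 - ζ/(-12/7)): its argument vanishes at ζ = -12/7, a logarithmic branch point, modulus 12/7.
The radius of convergence is the smallest modulus among the singular points: 12/7.

Radius of convergence at 0: 12/7.
At -12/7: a logarithmic branch point.


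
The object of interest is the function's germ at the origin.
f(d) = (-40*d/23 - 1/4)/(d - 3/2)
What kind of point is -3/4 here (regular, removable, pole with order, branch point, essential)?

Denominator factors: d - 3/2 = -9/4 at d = -3/4 — none vanishes.
So the germ continues analytically to -3/4.

The point is a regular point.


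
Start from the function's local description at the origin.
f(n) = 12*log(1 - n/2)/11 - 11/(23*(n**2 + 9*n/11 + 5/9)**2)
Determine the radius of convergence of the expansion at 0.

The radius of convergence is (1/3)*sqrt(5).

Denominator factor (n**2 + 9*n/11 + 5/9)^2: discriminant -1691/1089, complex-conjugate roots (-9/22) + ((1/66)*sqrt(1691))*i and (-9/22) - ((1/66)*sqrt(1691))*i; poles of order 2, moduli (1/3)*sqrt(5) and (1/3)*sqrt(5).
Branch term (12/11)*log(1 - n/(2)): its argument vanishes at n = 2, a logarithmic branch point, modulus 2.
The radius of convergence is the smallest modulus among the singular points: (1/3)*sqrt(5).


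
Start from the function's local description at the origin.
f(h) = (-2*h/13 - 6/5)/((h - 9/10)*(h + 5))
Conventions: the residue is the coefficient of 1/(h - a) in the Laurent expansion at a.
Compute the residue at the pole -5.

At the order-1 pole -5 set g(h) = (h - (-5))*f(h) = (-2*h/13 - 6/5)/(h - 9/10).
Simple pole: residue = g(a) at a = -5, which is 56/767.

The residue is 56/767.


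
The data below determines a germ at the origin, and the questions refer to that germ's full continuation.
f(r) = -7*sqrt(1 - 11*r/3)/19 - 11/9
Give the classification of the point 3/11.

The term (-7/19)*sqrt(1 - r/(3/11)) has argument 1 - 3/11/(3/11) = 0 at 3/11: a square-root (algebraic, two-sheeted) branch point; the remaining terms are analytic or single-valued there.

The point is an algebraic (square-root) branch point.


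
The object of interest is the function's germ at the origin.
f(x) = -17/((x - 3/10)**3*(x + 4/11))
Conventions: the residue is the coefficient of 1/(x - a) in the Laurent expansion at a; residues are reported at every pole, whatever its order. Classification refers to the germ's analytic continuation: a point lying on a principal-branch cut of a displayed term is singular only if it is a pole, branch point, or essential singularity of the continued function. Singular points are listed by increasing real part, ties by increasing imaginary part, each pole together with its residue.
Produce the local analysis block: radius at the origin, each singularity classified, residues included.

Denominator factor (x - 3/10)^3: pole of order 3 at 3/10, modulus 3/10.
Denominator factor (x + 4/11): pole of order 1 at -4/11, modulus 4/11.
The radius of convergence is the smallest modulus among the singular points: 3/10.
At the order-1 pole -4/11 set g(x) = (x - (-4/11))*f(x) = -17/(x - 3/10)**3.
Simple pole: residue = g(a) at a = -4/11, which is 22627000/389017.
At the order-3 pole 3/10 set g(x) = (x - (3/10))^3*f(x) = -17/(x + 4/11).
Order-3 pole: residue = g''(a)/2; g''(3/10) = -45254000/389017, so the residue is -22627000/389017.
List the singular points by increasing real part (a conjugate pair: the negative imaginary part first).

Radius of convergence at 0: 3/10.
At -4/11: a pole of order 1; residue 22627000/389017.
At 3/10: a pole of order 3; residue -22627000/389017.


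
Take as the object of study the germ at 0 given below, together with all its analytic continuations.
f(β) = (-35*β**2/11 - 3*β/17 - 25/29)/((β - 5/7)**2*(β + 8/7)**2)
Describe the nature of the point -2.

Denominator factors: β + 8/7 = -6/7 at β = -2; β - 5/7 = -19/7 at β = -2 — none vanishes.
So the germ continues analytically to -2.

The point is a regular point.


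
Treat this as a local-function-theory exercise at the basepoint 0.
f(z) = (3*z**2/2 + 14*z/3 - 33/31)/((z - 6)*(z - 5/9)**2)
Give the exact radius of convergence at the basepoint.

The radius of convergence is 5/9.

Denominator factor (z - 5/9)^2: pole of order 2 at 5/9, modulus 5/9.
Denominator factor (z - 6): pole of order 1 at 6, modulus 6.
The radius of convergence is the smallest modulus among the singular points: 5/9.


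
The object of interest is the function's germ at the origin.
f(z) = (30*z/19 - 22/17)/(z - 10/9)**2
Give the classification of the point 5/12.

The point is a regular point.

Denominator factors: z - 10/9 = -25/36 at z = 5/12 — none vanishes.
So the germ continues analytically to 5/12.


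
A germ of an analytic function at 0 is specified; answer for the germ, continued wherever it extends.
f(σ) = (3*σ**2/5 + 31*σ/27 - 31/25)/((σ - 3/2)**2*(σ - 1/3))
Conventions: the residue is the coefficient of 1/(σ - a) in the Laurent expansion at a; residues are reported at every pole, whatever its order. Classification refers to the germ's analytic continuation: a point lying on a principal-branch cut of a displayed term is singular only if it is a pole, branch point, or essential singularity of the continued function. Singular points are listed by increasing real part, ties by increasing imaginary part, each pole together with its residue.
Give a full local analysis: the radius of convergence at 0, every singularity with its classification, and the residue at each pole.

Denominator factor (σ - 3/2)^2: pole of order 2 at 3/2, modulus 3/2.
Denominator factor (σ - 1/3): pole of order 1 at 1/3, modulus 1/3.
The radius of convergence is the smallest modulus among the singular points: 1/3.
At the order-1 pole 1/3 set g(σ) = (σ - (1/3))*f(σ) = (3*σ**2/5 + 31*σ/27 - 31/25)/(σ - 3/2)**2.
Simple pole: residue = g(a) at a = 1/3, which is -6404/11025.
At the order-2 pole 3/2 set g(σ) = (σ - (3/2))^2*f(σ) = (3*σ**2/5 + 31*σ/27 - 31/25)/(σ - 1/3).
Order-2 pole: residue = g'(a); g'(3/2) = 13019/11025, so the residue is 13019/11025.
List the singular points by increasing real part (a conjugate pair: the negative imaginary part first).

Radius of convergence at 0: 1/3.
At 1/3: a pole of order 1; residue -6404/11025.
At 3/2: a pole of order 2; residue 13019/11025.


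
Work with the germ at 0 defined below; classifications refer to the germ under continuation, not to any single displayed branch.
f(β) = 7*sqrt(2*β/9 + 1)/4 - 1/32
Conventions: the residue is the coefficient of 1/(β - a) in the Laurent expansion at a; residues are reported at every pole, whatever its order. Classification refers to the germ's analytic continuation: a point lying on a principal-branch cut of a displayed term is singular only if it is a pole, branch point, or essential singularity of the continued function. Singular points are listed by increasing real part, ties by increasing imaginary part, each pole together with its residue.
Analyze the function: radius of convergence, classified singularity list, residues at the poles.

Radius of convergence at 0: 9/2.
At -9/2: an algebraic (square-root) branch point.

Branch term (7/4)*sqrt(1 - β/(-9/2)): its argument vanishes at β = -9/2, a square-root branch point, modulus 9/2.
The radius of convergence is the smallest modulus among the singular points: 9/2.


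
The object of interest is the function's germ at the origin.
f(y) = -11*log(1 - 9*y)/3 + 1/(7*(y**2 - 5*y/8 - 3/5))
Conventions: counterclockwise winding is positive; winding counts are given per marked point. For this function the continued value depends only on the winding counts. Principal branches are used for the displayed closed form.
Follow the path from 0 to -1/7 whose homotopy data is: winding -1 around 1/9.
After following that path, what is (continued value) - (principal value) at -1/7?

The rational part is single-valued and drops out of the difference; each branch term changes only by its own monodromy.
(-11/3)*log(1 - y/(1/9)): each positive loop around 1/9 adds 2*pi*i to the log, so winding -1 contributes (-11/3)*(-1)*2*pi*i = (22/3)*pi*i.
Summing the contributions at y = -1/7 gives (22/3)*pi*i.

Continued minus principal equals (22/3)*pi*i.


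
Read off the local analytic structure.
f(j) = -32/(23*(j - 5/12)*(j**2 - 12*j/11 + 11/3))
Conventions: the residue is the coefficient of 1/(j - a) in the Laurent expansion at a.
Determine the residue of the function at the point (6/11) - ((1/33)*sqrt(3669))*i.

The residue is (25344/123349) - ((35904/150855827)*sqrt(3669))*i.

The factor j**2 - 12*j/11 + 11/3 splits as (j - a)(j - a') with a = (6/11) - ((1/33)*sqrt(3669))*i, a' = (6/11) + ((1/33)*sqrt(3669))*i. At the order-1 pole a set g(j) = (j - a)*f(j) = [-32/(23*(j - 5/12))] / (j - a').
Simple pole: residue = g(a) at a = (6/11) - ((1/33)*sqrt(3669))*i, which is (25344/123349) - ((35904/150855827)*sqrt(3669))*i.


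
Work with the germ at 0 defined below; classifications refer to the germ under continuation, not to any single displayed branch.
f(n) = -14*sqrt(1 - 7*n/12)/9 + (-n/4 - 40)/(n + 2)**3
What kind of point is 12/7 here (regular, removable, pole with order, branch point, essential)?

The point is an algebraic (square-root) branch point.

The term (-14/9)*sqrt(1 - n/(12/7)) has argument 1 - 12/7/(12/7) = 0 at 12/7: a square-root (algebraic, two-sheeted) branch point; the remaining terms are analytic or single-valued there.


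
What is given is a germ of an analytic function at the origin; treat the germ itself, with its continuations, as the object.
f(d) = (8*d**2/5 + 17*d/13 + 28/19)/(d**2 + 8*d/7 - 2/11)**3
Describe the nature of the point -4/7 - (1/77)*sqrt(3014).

The denominator factor d**2 + 8*d/7 - 2/11 vanishes at -4/7 - (1/77)*sqrt(3014) and appears to the power 3; the numerator there equals 274552/133133 + (237/35035)*sqrt(3014), nonzero, and no other factor vanishes.
Hence a pole whose order is the multiplicity, 3.

The point is a pole of order 3.


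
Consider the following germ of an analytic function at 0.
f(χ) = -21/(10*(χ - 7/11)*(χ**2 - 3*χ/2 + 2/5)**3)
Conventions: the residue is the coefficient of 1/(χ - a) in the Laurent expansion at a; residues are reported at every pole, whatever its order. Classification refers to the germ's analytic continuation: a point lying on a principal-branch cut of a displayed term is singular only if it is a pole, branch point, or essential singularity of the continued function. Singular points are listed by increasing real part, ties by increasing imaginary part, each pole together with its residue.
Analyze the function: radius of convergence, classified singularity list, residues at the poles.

Radius of convergence at 0: 3/4 - (1/20)*sqrt(65).
At 3/4 - (1/20)*sqrt(65): a pole of order 3; residue -1860139050/5929741 - (254067948750/13027640977)*sqrt(65).
At 7/11: a pole of order 1; residue 3720278100/5929741.
At 3/4 + (1/20)*sqrt(65): a pole of order 3; residue -1860139050/5929741 + (254067948750/13027640977)*sqrt(65).


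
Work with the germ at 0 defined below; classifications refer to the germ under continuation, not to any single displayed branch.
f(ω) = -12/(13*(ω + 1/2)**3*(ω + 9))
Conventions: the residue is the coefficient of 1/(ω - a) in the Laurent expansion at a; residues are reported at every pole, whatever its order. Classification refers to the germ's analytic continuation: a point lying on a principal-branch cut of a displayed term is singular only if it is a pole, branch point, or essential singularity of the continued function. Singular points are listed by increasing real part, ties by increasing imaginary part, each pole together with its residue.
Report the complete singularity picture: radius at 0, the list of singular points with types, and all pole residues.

Radius of convergence at 0: 1/2.
At -9: a pole of order 1; residue 96/63869.
At -1/2: a pole of order 3; residue -96/63869.

Denominator factor (ω + 9): pole of order 1 at -9, modulus 9.
Denominator factor (ω + 1/2)^3: pole of order 3 at -1/2, modulus 1/2.
The radius of convergence is the smallest modulus among the singular points: 1/2.
At the order-1 pole -9 set g(ω) = (ω - (-9))*f(ω) = -12/(13*(ω + 1/2)**3).
Simple pole: residue = g(a) at a = -9, which is 96/63869.
At the order-3 pole -1/2 set g(ω) = (ω - (-1/2))^3*f(ω) = -12/(13*(ω + 9)).
Order-3 pole: residue = g''(a)/2; g''(-1/2) = -192/63869, so the residue is -96/63869.
List the singular points by increasing real part (a conjugate pair: the negative imaginary part first).


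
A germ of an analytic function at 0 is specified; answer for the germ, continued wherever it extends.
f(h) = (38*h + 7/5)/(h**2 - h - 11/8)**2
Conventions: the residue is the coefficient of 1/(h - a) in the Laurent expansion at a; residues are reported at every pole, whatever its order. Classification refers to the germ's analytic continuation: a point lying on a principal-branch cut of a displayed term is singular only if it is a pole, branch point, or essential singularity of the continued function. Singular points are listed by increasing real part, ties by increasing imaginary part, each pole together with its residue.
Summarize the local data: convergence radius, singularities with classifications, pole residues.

Radius of convergence at 0: -1/2 + (1/4)*sqrt(26).
At 1/2 - (1/4)*sqrt(26): a pole of order 2; residue (408/845)*sqrt(26).
At 1/2 + (1/4)*sqrt(26): a pole of order 2; residue -(408/845)*sqrt(26).

Denominator factor (h**2 - h - 11/8)^2: discriminant 13/2, real irrational roots 1/2 + (1/4)*sqrt(26) and 1/2 - (1/4)*sqrt(26); poles of order 2, moduli 1/2 + (1/4)*sqrt(26) and -1/2 + (1/4)*sqrt(26).
The radius of convergence is the smallest modulus among the singular points: -1/2 + (1/4)*sqrt(26).
The factor h**2 - h - 11/8 splits as (h - a)(h - a') with a = 1/2 - (1/4)*sqrt(26), a' = 1/2 + (1/4)*sqrt(26). At the order-2 pole a set g(h) = (h - a)^2*f(h) = [38*h + 7/5] / (h - a')^2.
Order-2 pole: residue = g'(a); g'(1/2 - (1/4)*sqrt(26)) = (408/845)*sqrt(26), so the residue is (408/845)*sqrt(26).
The factor h**2 - h - 11/8 splits as (h - a)(h - a') with a = 1/2 + (1/4)*sqrt(26), a' = 1/2 - (1/4)*sqrt(26). At the order-2 pole a set g(h) = (h - a)^2*f(h) = [38*h + 7/5] / (h - a')^2.
Order-2 pole: residue = g'(a); g'(1/2 + (1/4)*sqrt(26)) = -(408/845)*sqrt(26), so the residue is -(408/845)*sqrt(26).
List the singular points by increasing real part (a conjugate pair: the negative imaginary part first).


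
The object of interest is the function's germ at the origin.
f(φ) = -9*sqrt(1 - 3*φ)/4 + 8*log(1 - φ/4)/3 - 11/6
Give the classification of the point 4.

The point is a logarithmic branch point.

The term (8/3)*log(1 - φ/(4)) has argument 1 - 4/(4) = 0 at 4: a logarithmic (infinitely-sheeted) branch point; the remaining terms are analytic or single-valued there.
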